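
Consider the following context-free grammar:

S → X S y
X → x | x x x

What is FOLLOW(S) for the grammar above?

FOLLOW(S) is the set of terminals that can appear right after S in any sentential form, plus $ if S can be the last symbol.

We compute FOLLOW(S) using the standard algorithm.
FOLLOW(S) starts with {$}.
FIRST(S) = {x}
FIRST(X) = {x}
FOLLOW(S) = {$, y}
FOLLOW(X) = {x}
Therefore, FOLLOW(S) = {$, y}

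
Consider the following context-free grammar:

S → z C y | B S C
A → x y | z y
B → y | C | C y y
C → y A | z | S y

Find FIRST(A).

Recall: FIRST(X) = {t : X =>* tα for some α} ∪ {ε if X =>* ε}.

We compute FIRST(A) using the standard algorithm.
FIRST(A) = {x, z}
FIRST(B) = {y, z}
FIRST(C) = {y, z}
FIRST(S) = {y, z}
Therefore, FIRST(A) = {x, z}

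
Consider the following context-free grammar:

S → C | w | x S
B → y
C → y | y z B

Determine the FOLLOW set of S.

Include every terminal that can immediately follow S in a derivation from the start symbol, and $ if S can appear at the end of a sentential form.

We compute FOLLOW(S) using the standard algorithm.
FOLLOW(S) starts with {$}.
FIRST(B) = {y}
FIRST(C) = {y}
FIRST(S) = {w, x, y}
FOLLOW(B) = {$}
FOLLOW(C) = {$}
FOLLOW(S) = {$}
Therefore, FOLLOW(S) = {$}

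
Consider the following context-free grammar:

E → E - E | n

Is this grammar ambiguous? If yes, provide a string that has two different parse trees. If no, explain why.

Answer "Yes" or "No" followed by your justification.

Yes - the string 'n - n - n - n - n' has two distinct leftmost derivations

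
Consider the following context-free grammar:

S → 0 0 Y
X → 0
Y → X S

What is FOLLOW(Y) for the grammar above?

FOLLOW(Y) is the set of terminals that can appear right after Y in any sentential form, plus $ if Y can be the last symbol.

We compute FOLLOW(Y) using the standard algorithm.
FOLLOW(S) starts with {$}.
FIRST(S) = {0}
FIRST(X) = {0}
FIRST(Y) = {0}
FOLLOW(S) = {$}
FOLLOW(X) = {0}
FOLLOW(Y) = {$}
Therefore, FOLLOW(Y) = {$}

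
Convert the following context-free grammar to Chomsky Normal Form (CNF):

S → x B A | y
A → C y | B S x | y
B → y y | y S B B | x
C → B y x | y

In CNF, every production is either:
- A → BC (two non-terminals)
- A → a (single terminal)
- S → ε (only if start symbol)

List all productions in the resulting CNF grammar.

TX → x; S → y; TY → y; A → y; B → x; C → y; S → TX X0; X0 → B A; A → C TY; A → B X1; X1 → S TX; B → TY TY; B → TY X2; X2 → S X3; X3 → B B; C → B X4; X4 → TY TX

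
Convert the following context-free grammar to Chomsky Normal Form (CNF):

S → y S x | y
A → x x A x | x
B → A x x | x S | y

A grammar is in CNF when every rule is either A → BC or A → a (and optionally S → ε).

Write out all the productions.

TY → y; TX → x; S → y; A → x; B → y; S → TY X0; X0 → S TX; A → TX X1; X1 → TX X2; X2 → A TX; B → A X3; X3 → TX TX; B → TX S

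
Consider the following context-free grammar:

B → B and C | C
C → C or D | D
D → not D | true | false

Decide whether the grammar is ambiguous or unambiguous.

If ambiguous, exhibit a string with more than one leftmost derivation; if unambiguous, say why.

Unambiguous - every string in the language has a unique leftmost derivation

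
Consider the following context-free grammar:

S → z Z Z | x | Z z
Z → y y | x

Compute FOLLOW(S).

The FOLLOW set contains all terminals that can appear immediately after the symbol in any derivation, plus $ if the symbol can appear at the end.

We compute FOLLOW(S) using the standard algorithm.
FOLLOW(S) starts with {$}.
FIRST(S) = {x, y, z}
FIRST(Z) = {x, y}
FOLLOW(S) = {$}
FOLLOW(Z) = {$, x, y, z}
Therefore, FOLLOW(S) = {$}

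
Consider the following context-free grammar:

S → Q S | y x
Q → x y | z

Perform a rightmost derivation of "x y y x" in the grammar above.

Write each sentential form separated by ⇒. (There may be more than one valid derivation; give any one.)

S ⇒ Q S ⇒ Q y x ⇒ x y y x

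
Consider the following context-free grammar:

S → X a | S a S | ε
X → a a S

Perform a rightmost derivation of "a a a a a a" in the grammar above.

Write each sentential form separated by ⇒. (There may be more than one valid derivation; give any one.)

S ⇒ X a ⇒ a a S a ⇒ a a X a a ⇒ a a a a S a a ⇒ a a a a a a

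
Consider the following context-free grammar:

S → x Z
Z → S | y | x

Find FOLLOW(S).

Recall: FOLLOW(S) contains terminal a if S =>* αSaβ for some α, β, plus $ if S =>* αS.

We compute FOLLOW(S) using the standard algorithm.
FOLLOW(S) starts with {$}.
FIRST(S) = {x}
FIRST(Z) = {x, y}
FOLLOW(S) = {$}
FOLLOW(Z) = {$}
Therefore, FOLLOW(S) = {$}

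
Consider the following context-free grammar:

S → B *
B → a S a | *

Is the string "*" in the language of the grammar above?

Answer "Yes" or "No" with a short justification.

No - no valid derivation exists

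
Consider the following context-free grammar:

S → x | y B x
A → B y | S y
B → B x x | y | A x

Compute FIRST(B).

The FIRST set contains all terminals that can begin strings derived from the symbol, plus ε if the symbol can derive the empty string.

We compute FIRST(B) using the standard algorithm.
FIRST(A) = {x, y}
FIRST(B) = {x, y}
FIRST(S) = {x, y}
Therefore, FIRST(B) = {x, y}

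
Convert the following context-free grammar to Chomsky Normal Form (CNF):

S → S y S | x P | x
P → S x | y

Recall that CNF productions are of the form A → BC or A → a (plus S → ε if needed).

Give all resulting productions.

TY → y; TX → x; S → x; P → y; S → S X0; X0 → TY S; S → TX P; P → S TX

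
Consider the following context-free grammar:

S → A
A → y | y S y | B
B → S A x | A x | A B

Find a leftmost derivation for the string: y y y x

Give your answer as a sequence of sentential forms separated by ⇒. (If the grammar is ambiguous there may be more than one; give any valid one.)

S ⇒ A ⇒ B ⇒ A x ⇒ y S y x ⇒ y A y x ⇒ y y y x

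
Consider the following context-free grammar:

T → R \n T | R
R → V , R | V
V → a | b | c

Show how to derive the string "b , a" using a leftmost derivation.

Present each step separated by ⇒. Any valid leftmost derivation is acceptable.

T ⇒ R ⇒ V , R ⇒ b , R ⇒ b , V ⇒ b , a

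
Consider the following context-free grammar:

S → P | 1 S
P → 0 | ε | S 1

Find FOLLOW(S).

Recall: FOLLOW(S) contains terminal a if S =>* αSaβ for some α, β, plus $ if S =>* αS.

We compute FOLLOW(S) using the standard algorithm.
FOLLOW(S) starts with {$}.
FIRST(P) = {0, 1, ε}
FIRST(S) = {0, 1, ε}
FOLLOW(P) = {$, 1}
FOLLOW(S) = {$, 1}
Therefore, FOLLOW(S) = {$, 1}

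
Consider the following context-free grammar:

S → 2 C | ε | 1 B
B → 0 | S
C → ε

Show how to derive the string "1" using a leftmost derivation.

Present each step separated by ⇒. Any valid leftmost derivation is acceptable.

S ⇒ 1 B ⇒ 1 S ⇒ 1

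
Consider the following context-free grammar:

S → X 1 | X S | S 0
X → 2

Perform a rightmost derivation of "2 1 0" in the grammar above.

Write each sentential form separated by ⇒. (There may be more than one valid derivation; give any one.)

S ⇒ S 0 ⇒ X 1 0 ⇒ 2 1 0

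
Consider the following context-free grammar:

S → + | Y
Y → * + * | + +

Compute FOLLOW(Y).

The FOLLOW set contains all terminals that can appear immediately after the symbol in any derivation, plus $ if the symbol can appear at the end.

We compute FOLLOW(Y) using the standard algorithm.
FOLLOW(S) starts with {$}.
FIRST(S) = {*, +}
FIRST(Y) = {*, +}
FOLLOW(S) = {$}
FOLLOW(Y) = {$}
Therefore, FOLLOW(Y) = {$}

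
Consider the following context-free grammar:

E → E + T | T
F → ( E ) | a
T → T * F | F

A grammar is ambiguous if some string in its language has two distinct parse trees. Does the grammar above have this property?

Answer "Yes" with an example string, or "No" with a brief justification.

No - the grammar is unambiguous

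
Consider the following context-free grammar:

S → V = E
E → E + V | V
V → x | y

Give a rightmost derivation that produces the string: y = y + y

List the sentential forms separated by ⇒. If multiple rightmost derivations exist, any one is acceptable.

S ⇒ V = E ⇒ V = E + V ⇒ V = E + y ⇒ V = V + y ⇒ V = y + y ⇒ y = y + y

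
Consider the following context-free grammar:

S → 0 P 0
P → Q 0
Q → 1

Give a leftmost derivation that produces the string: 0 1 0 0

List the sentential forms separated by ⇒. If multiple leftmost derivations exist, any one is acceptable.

S ⇒ 0 P 0 ⇒ 0 Q 0 0 ⇒ 0 1 0 0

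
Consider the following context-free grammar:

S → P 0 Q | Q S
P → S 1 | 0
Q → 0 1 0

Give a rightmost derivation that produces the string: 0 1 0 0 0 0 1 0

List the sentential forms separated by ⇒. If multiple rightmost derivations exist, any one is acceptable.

S ⇒ Q S ⇒ Q P 0 Q ⇒ Q P 0 0 1 0 ⇒ Q 0 0 0 1 0 ⇒ 0 1 0 0 0 0 1 0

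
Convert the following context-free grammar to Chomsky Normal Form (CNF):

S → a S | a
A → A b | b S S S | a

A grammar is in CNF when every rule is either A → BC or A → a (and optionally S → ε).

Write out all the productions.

TA → a; S → a; TB → b; A → a; S → TA S; A → A TB; A → TB X0; X0 → S X1; X1 → S S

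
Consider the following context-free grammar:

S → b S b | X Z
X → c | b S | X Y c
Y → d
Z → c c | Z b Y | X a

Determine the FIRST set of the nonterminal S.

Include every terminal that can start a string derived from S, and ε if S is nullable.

We compute FIRST(S) using the standard algorithm.
FIRST(S) = {b, c}
FIRST(X) = {b, c}
FIRST(Y) = {d}
FIRST(Z) = {b, c}
Therefore, FIRST(S) = {b, c}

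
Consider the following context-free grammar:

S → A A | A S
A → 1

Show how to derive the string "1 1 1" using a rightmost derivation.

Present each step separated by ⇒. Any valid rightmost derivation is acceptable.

S ⇒ A S ⇒ A A A ⇒ A A 1 ⇒ A 1 1 ⇒ 1 1 1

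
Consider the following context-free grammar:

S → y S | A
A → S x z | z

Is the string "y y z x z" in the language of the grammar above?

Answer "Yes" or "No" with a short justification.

Yes - a valid derivation exists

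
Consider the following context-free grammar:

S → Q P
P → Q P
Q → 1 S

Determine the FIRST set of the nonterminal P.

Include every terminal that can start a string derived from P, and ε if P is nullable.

We compute FIRST(P) using the standard algorithm.
FIRST(P) = {1}
FIRST(Q) = {1}
FIRST(S) = {1}
Therefore, FIRST(P) = {1}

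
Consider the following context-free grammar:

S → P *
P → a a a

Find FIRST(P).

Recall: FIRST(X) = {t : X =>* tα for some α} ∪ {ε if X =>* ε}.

We compute FIRST(P) using the standard algorithm.
FIRST(P) = {a}
FIRST(S) = {a}
Therefore, FIRST(P) = {a}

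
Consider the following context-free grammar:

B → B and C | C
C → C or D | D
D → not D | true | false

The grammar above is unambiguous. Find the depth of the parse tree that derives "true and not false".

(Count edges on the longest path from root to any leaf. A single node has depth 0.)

4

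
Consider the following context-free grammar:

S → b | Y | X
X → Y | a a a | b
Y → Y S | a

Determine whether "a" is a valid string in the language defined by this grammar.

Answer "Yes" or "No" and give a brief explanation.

Yes - a valid derivation exists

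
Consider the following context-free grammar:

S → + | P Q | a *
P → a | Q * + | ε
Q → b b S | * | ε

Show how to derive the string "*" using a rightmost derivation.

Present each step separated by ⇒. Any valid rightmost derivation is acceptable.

S ⇒ P Q ⇒ P * ⇒ *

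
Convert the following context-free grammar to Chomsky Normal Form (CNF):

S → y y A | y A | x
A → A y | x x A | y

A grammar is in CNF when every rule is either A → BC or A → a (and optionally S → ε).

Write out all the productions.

TY → y; S → x; TX → x; A → y; S → TY X0; X0 → TY A; S → TY A; A → A TY; A → TX X1; X1 → TX A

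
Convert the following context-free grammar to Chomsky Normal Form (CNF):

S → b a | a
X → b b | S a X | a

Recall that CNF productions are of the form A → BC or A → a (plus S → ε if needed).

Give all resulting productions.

TB → b; TA → a; S → a; X → a; S → TB TA; X → TB TB; X → S X0; X0 → TA X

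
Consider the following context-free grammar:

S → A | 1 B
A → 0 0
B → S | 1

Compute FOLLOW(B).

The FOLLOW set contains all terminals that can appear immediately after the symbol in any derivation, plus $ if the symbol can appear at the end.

We compute FOLLOW(B) using the standard algorithm.
FOLLOW(S) starts with {$}.
FIRST(A) = {0}
FIRST(B) = {0, 1}
FIRST(S) = {0, 1}
FOLLOW(A) = {$}
FOLLOW(B) = {$}
FOLLOW(S) = {$}
Therefore, FOLLOW(B) = {$}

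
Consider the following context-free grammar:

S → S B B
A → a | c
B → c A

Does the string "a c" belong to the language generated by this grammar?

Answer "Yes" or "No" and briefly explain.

No - no valid derivation exists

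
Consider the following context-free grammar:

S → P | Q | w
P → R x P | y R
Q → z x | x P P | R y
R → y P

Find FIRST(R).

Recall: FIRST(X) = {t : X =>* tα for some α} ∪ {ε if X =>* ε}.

We compute FIRST(R) using the standard algorithm.
FIRST(P) = {y}
FIRST(Q) = {x, y, z}
FIRST(R) = {y}
FIRST(S) = {w, x, y, z}
Therefore, FIRST(R) = {y}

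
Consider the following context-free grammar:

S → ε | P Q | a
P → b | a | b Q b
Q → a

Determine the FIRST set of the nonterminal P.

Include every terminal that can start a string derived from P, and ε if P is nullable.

We compute FIRST(P) using the standard algorithm.
FIRST(P) = {a, b}
FIRST(Q) = {a}
FIRST(S) = {a, b, ε}
Therefore, FIRST(P) = {a, b}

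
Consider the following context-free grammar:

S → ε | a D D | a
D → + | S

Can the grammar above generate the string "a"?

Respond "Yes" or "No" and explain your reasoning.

Yes - a valid derivation exists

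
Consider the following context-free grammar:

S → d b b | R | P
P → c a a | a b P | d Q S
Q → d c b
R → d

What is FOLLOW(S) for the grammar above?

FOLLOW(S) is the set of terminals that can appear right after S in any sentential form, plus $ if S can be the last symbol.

We compute FOLLOW(S) using the standard algorithm.
FOLLOW(S) starts with {$}.
FIRST(P) = {a, c, d}
FIRST(Q) = {d}
FIRST(R) = {d}
FIRST(S) = {a, c, d}
FOLLOW(P) = {$}
FOLLOW(Q) = {a, c, d}
FOLLOW(R) = {$}
FOLLOW(S) = {$}
Therefore, FOLLOW(S) = {$}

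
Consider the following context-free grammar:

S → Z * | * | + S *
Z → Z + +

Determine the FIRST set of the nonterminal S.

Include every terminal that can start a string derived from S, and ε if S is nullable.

We compute FIRST(S) using the standard algorithm.
FIRST(S) = {*, +}
FIRST(Z) = {}
Therefore, FIRST(S) = {*, +}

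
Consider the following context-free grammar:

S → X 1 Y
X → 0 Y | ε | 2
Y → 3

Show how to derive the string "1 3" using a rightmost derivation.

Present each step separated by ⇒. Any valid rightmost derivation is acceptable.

S ⇒ X 1 Y ⇒ X 1 3 ⇒ 1 3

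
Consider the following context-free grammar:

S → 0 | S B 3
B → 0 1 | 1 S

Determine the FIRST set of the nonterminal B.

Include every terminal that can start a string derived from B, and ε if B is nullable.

We compute FIRST(B) using the standard algorithm.
FIRST(B) = {0, 1}
FIRST(S) = {0}
Therefore, FIRST(B) = {0, 1}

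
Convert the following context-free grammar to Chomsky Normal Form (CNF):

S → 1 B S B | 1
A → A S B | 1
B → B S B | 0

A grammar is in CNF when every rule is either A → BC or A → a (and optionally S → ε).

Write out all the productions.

T1 → 1; S → 1; A → 1; B → 0; S → T1 X0; X0 → B X1; X1 → S B; A → A X2; X2 → S B; B → B X3; X3 → S B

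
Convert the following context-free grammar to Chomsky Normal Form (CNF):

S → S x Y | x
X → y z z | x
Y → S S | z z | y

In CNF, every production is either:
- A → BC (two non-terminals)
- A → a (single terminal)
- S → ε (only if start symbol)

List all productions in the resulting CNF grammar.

TX → x; S → x; TY → y; TZ → z; X → x; Y → y; S → S X0; X0 → TX Y; X → TY X1; X1 → TZ TZ; Y → S S; Y → TZ TZ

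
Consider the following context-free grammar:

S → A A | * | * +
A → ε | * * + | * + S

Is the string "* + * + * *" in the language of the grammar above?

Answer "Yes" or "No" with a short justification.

No - no valid derivation exists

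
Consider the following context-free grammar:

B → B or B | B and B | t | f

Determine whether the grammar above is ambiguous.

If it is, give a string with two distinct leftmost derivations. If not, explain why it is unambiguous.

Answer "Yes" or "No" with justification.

Yes - the string 'f or t and t or f or f or t' has two distinct leftmost derivations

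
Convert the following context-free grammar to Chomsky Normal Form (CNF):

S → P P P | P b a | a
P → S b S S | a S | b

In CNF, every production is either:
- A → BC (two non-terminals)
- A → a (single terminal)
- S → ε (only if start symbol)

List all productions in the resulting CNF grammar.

TB → b; TA → a; S → a; P → b; S → P X0; X0 → P P; S → P X1; X1 → TB TA; P → S X2; X2 → TB X3; X3 → S S; P → TA S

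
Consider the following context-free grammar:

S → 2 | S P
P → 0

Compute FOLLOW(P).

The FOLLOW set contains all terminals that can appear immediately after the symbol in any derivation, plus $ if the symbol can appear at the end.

We compute FOLLOW(P) using the standard algorithm.
FOLLOW(S) starts with {$}.
FIRST(P) = {0}
FIRST(S) = {2}
FOLLOW(P) = {$, 0}
FOLLOW(S) = {$, 0}
Therefore, FOLLOW(P) = {$, 0}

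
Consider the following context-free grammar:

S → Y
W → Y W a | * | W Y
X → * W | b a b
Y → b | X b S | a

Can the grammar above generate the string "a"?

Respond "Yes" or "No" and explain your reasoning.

Yes - a valid derivation exists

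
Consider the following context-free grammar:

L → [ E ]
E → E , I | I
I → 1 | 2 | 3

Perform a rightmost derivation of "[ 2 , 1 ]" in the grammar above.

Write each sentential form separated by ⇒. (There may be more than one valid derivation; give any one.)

L ⇒ [ E ] ⇒ [ E , I ] ⇒ [ E , 1 ] ⇒ [ I , 1 ] ⇒ [ 2 , 1 ]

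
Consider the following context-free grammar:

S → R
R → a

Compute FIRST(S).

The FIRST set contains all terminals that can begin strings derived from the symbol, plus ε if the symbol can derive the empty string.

We compute FIRST(S) using the standard algorithm.
FIRST(R) = {a}
FIRST(S) = {a}
Therefore, FIRST(S) = {a}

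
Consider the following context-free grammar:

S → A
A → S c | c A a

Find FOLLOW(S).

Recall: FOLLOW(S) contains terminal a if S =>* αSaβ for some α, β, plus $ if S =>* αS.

We compute FOLLOW(S) using the standard algorithm.
FOLLOW(S) starts with {$}.
FIRST(A) = {c}
FIRST(S) = {c}
FOLLOW(A) = {$, a, c}
FOLLOW(S) = {$, c}
Therefore, FOLLOW(S) = {$, c}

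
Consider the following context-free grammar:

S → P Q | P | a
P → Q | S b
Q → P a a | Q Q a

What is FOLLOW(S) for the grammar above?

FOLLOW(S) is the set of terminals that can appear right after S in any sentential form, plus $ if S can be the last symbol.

We compute FOLLOW(S) using the standard algorithm.
FOLLOW(S) starts with {$}.
FIRST(P) = {a}
FIRST(Q) = {a}
FIRST(S) = {a}
FOLLOW(P) = {$, a, b}
FOLLOW(Q) = {$, a, b}
FOLLOW(S) = {$, b}
Therefore, FOLLOW(S) = {$, b}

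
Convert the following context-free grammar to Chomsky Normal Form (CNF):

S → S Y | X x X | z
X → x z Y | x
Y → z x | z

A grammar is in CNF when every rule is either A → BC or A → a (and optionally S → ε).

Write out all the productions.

TX → x; S → z; TZ → z; X → x; Y → z; S → S Y; S → X X0; X0 → TX X; X → TX X1; X1 → TZ Y; Y → TZ TX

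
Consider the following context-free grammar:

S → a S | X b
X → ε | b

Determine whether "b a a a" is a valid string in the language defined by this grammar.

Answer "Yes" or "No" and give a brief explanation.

No - no valid derivation exists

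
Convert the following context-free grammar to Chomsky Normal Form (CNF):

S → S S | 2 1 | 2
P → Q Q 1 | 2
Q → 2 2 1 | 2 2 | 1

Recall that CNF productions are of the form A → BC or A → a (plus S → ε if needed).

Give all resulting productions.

T2 → 2; T1 → 1; S → 2; P → 2; Q → 1; S → S S; S → T2 T1; P → Q X0; X0 → Q T1; Q → T2 X1; X1 → T2 T1; Q → T2 T2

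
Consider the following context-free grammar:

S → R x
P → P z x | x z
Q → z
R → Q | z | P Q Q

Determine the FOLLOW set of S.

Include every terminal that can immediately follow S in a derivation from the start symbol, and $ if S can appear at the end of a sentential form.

We compute FOLLOW(S) using the standard algorithm.
FOLLOW(S) starts with {$}.
FIRST(P) = {x}
FIRST(Q) = {z}
FIRST(R) = {x, z}
FIRST(S) = {x, z}
FOLLOW(P) = {z}
FOLLOW(Q) = {x, z}
FOLLOW(R) = {x}
FOLLOW(S) = {$}
Therefore, FOLLOW(S) = {$}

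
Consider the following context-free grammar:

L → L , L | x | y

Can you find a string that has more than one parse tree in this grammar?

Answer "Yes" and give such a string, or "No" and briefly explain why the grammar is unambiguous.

Yes - the string 'y , x , y , y , y' has two distinct parse trees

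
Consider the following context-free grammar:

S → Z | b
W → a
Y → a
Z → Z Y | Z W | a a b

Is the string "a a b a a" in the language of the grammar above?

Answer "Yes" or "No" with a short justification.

Yes - a valid derivation exists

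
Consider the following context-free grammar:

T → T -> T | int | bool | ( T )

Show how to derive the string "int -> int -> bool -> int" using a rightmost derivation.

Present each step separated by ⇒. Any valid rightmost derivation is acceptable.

T ⇒ T -> T ⇒ T -> T -> T ⇒ T -> T -> T -> T ⇒ T -> T -> T -> int ⇒ T -> T -> bool -> int ⇒ T -> int -> bool -> int ⇒ int -> int -> bool -> int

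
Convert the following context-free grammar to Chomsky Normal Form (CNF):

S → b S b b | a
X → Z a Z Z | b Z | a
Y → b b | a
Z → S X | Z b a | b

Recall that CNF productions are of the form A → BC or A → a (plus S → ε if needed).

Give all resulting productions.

TB → b; S → a; TA → a; X → a; Y → a; Z → b; S → TB X0; X0 → S X1; X1 → TB TB; X → Z X2; X2 → TA X3; X3 → Z Z; X → TB Z; Y → TB TB; Z → S X; Z → Z X4; X4 → TB TA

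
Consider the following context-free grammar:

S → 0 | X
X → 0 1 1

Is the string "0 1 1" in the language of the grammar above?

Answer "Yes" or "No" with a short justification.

Yes - a valid derivation exists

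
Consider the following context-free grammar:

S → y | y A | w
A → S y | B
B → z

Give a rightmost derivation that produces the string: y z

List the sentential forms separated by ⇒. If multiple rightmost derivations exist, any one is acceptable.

S ⇒ y A ⇒ y B ⇒ y z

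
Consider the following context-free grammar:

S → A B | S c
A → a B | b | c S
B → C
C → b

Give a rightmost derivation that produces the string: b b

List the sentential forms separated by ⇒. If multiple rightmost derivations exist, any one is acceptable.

S ⇒ A B ⇒ A C ⇒ A b ⇒ b b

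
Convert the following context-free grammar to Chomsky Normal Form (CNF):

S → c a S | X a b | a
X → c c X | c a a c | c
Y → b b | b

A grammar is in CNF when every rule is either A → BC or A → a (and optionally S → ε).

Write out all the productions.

TC → c; TA → a; TB → b; S → a; X → c; Y → b; S → TC X0; X0 → TA S; S → X X1; X1 → TA TB; X → TC X2; X2 → TC X; X → TC X3; X3 → TA X4; X4 → TA TC; Y → TB TB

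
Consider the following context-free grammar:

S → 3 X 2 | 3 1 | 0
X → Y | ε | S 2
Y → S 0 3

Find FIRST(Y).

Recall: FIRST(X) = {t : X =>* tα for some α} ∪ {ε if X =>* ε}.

We compute FIRST(Y) using the standard algorithm.
FIRST(S) = {0, 3}
FIRST(X) = {0, 3, ε}
FIRST(Y) = {0, 3}
Therefore, FIRST(Y) = {0, 3}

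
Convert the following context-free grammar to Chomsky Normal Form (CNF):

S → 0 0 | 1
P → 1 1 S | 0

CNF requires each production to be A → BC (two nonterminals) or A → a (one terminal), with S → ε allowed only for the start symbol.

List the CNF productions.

T0 → 0; S → 1; T1 → 1; P → 0; S → T0 T0; P → T1 X0; X0 → T1 S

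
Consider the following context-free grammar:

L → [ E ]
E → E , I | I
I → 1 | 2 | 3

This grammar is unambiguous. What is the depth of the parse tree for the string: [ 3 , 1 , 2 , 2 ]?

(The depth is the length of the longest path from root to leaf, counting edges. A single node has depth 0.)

6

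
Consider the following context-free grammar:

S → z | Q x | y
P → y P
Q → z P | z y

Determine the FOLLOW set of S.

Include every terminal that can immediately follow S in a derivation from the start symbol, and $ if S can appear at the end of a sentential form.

We compute FOLLOW(S) using the standard algorithm.
FOLLOW(S) starts with {$}.
FIRST(P) = {y}
FIRST(Q) = {z}
FIRST(S) = {y, z}
FOLLOW(P) = {x}
FOLLOW(Q) = {x}
FOLLOW(S) = {$}
Therefore, FOLLOW(S) = {$}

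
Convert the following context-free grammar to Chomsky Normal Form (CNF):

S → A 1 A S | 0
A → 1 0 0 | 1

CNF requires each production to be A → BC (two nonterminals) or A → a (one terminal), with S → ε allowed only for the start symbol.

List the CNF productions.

T1 → 1; S → 0; T0 → 0; A → 1; S → A X0; X0 → T1 X1; X1 → A S; A → T1 X2; X2 → T0 T0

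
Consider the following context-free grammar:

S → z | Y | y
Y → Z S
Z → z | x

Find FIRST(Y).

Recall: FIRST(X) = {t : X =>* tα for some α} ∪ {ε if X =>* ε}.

We compute FIRST(Y) using the standard algorithm.
FIRST(S) = {x, y, z}
FIRST(Y) = {x, z}
FIRST(Z) = {x, z}
Therefore, FIRST(Y) = {x, z}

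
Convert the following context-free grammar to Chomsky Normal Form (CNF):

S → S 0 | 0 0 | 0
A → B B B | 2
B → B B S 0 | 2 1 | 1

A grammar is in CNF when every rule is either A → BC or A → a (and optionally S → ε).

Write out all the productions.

T0 → 0; S → 0; A → 2; T2 → 2; T1 → 1; B → 1; S → S T0; S → T0 T0; A → B X0; X0 → B B; B → B X1; X1 → B X2; X2 → S T0; B → T2 T1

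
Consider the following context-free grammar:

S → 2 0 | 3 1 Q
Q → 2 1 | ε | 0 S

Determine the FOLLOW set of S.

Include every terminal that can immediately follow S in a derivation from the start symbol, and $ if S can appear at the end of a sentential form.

We compute FOLLOW(S) using the standard algorithm.
FOLLOW(S) starts with {$}.
FIRST(Q) = {0, 2, ε}
FIRST(S) = {2, 3}
FOLLOW(Q) = {$}
FOLLOW(S) = {$}
Therefore, FOLLOW(S) = {$}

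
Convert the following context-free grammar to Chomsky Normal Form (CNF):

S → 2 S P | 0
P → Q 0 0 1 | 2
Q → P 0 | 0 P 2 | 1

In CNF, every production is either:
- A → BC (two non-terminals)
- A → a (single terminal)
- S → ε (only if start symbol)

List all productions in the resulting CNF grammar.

T2 → 2; S → 0; T0 → 0; T1 → 1; P → 2; Q → 1; S → T2 X0; X0 → S P; P → Q X1; X1 → T0 X2; X2 → T0 T1; Q → P T0; Q → T0 X3; X3 → P T2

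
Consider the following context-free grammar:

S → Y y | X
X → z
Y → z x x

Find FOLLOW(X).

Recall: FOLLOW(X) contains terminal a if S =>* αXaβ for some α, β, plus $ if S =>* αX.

We compute FOLLOW(X) using the standard algorithm.
FOLLOW(S) starts with {$}.
FIRST(S) = {z}
FIRST(X) = {z}
FIRST(Y) = {z}
FOLLOW(S) = {$}
FOLLOW(X) = {$}
FOLLOW(Y) = {y}
Therefore, FOLLOW(X) = {$}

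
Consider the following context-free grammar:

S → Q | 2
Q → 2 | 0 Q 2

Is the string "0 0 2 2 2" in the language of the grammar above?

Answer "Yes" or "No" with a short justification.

Yes - a valid derivation exists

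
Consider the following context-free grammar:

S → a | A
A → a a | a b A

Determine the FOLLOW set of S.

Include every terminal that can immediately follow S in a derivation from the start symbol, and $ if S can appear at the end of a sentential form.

We compute FOLLOW(S) using the standard algorithm.
FOLLOW(S) starts with {$}.
FIRST(A) = {a}
FIRST(S) = {a}
FOLLOW(A) = {$}
FOLLOW(S) = {$}
Therefore, FOLLOW(S) = {$}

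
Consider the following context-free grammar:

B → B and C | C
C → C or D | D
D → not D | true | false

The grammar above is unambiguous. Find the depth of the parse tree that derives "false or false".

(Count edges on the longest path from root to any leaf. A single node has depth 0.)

4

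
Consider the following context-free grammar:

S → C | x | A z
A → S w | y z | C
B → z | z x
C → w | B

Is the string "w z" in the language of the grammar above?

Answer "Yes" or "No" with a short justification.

Yes - a valid derivation exists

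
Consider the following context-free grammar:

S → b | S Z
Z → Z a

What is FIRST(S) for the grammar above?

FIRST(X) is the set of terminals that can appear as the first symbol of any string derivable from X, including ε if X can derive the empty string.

We compute FIRST(S) using the standard algorithm.
FIRST(S) = {b}
FIRST(Z) = {}
Therefore, FIRST(S) = {b}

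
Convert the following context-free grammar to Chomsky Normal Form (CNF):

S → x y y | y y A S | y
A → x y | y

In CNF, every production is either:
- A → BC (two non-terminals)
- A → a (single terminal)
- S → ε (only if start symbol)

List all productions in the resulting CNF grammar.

TX → x; TY → y; S → y; A → y; S → TX X0; X0 → TY TY; S → TY X1; X1 → TY X2; X2 → A S; A → TX TY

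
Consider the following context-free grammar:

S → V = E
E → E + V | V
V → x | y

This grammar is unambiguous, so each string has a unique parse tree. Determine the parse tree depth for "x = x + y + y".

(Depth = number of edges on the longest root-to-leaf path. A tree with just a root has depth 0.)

5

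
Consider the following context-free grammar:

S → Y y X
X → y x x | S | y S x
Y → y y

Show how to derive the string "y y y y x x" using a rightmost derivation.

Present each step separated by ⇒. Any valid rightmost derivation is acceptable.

S ⇒ Y y X ⇒ Y y y x x ⇒ y y y y x x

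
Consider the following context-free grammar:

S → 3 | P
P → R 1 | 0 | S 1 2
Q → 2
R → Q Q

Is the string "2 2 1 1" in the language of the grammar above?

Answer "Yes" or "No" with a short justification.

No - no valid derivation exists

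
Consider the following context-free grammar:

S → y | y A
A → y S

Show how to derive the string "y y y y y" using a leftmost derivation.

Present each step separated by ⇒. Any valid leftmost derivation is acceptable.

S ⇒ y A ⇒ y y S ⇒ y y y A ⇒ y y y y S ⇒ y y y y y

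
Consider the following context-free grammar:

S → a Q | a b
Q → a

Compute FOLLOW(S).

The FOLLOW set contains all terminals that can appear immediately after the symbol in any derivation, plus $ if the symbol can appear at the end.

We compute FOLLOW(S) using the standard algorithm.
FOLLOW(S) starts with {$}.
FIRST(Q) = {a}
FIRST(S) = {a}
FOLLOW(Q) = {$}
FOLLOW(S) = {$}
Therefore, FOLLOW(S) = {$}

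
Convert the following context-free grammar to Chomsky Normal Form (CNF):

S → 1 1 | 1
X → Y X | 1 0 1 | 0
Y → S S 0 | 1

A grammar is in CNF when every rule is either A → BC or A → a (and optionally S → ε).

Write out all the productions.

T1 → 1; S → 1; T0 → 0; X → 0; Y → 1; S → T1 T1; X → Y X; X → T1 X0; X0 → T0 T1; Y → S X1; X1 → S T0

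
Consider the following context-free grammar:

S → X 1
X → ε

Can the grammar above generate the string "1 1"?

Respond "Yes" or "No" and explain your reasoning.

No - no valid derivation exists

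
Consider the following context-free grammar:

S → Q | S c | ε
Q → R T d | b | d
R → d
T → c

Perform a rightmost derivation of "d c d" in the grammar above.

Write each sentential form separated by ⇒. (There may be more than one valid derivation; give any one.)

S ⇒ Q ⇒ R T d ⇒ R c d ⇒ d c d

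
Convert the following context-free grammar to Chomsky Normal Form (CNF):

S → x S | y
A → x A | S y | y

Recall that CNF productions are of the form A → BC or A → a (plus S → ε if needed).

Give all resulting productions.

TX → x; S → y; TY → y; A → y; S → TX S; A → TX A; A → S TY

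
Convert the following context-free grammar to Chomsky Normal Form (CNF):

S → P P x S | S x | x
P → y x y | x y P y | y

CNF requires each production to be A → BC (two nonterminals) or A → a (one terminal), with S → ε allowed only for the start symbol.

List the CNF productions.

TX → x; S → x; TY → y; P → y; S → P X0; X0 → P X1; X1 → TX S; S → S TX; P → TY X2; X2 → TX TY; P → TX X3; X3 → TY X4; X4 → P TY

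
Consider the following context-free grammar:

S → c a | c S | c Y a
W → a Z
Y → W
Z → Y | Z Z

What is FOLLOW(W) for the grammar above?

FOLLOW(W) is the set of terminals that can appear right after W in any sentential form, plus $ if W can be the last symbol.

We compute FOLLOW(W) using the standard algorithm.
FOLLOW(S) starts with {$}.
FIRST(S) = {c}
FIRST(W) = {a}
FIRST(Y) = {a}
FIRST(Z) = {a}
FOLLOW(S) = {$}
FOLLOW(W) = {a}
FOLLOW(Y) = {a}
FOLLOW(Z) = {a}
Therefore, FOLLOW(W) = {a}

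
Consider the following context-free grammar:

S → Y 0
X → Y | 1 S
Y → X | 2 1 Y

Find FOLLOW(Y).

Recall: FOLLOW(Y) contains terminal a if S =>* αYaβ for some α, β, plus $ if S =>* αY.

We compute FOLLOW(Y) using the standard algorithm.
FOLLOW(S) starts with {$}.
FIRST(S) = {1, 2}
FIRST(X) = {1, 2}
FIRST(Y) = {1, 2}
FOLLOW(S) = {$, 0}
FOLLOW(X) = {0}
FOLLOW(Y) = {0}
Therefore, FOLLOW(Y) = {0}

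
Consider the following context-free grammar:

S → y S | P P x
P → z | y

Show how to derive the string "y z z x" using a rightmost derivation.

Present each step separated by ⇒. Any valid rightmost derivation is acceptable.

S ⇒ y S ⇒ y P P x ⇒ y P z x ⇒ y z z x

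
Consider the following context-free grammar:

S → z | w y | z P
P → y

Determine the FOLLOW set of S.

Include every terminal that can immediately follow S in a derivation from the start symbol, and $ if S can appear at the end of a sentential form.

We compute FOLLOW(S) using the standard algorithm.
FOLLOW(S) starts with {$}.
FIRST(P) = {y}
FIRST(S) = {w, z}
FOLLOW(P) = {$}
FOLLOW(S) = {$}
Therefore, FOLLOW(S) = {$}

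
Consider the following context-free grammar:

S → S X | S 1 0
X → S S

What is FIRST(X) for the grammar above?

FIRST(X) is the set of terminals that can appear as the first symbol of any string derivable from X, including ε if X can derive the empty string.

We compute FIRST(X) using the standard algorithm.
FIRST(S) = {}
FIRST(X) = {}
Therefore, FIRST(X) = {}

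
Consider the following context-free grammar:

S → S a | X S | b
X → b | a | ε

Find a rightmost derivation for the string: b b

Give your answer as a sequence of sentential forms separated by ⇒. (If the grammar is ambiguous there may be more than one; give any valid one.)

S ⇒ X S ⇒ X b ⇒ b b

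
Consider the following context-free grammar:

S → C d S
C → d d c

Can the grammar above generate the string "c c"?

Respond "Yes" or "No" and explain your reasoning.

No - no valid derivation exists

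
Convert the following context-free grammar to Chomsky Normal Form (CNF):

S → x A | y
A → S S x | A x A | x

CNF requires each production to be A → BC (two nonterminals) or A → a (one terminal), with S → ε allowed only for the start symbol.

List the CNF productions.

TX → x; S → y; A → x; S → TX A; A → S X0; X0 → S TX; A → A X1; X1 → TX A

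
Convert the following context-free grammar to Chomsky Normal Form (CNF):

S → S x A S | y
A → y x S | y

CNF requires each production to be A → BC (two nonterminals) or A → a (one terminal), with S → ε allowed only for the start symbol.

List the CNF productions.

TX → x; S → y; TY → y; A → y; S → S X0; X0 → TX X1; X1 → A S; A → TY X2; X2 → TX S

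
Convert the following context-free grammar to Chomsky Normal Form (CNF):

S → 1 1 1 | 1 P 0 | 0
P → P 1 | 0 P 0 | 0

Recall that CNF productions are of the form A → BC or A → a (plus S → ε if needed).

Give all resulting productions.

T1 → 1; T0 → 0; S → 0; P → 0; S → T1 X0; X0 → T1 T1; S → T1 X1; X1 → P T0; P → P T1; P → T0 X2; X2 → P T0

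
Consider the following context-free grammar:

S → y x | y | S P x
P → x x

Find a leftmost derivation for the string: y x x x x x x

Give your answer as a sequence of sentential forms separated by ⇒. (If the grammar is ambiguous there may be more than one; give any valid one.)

S ⇒ S P x ⇒ S P x P x ⇒ y P x P x ⇒ y x x x P x ⇒ y x x x x x x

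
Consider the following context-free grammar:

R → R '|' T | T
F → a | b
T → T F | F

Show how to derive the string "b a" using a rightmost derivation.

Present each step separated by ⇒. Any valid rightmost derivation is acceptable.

R ⇒ T ⇒ T F ⇒ T a ⇒ F a ⇒ b a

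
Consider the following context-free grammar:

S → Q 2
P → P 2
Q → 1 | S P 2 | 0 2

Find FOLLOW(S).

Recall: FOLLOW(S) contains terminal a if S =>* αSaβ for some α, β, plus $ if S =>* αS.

We compute FOLLOW(S) using the standard algorithm.
FOLLOW(S) starts with {$}.
FIRST(P) = {}
FIRST(Q) = {0, 1}
FIRST(S) = {0, 1}
FOLLOW(P) = {2}
FOLLOW(Q) = {2}
FOLLOW(S) = {$}
Therefore, FOLLOW(S) = {$}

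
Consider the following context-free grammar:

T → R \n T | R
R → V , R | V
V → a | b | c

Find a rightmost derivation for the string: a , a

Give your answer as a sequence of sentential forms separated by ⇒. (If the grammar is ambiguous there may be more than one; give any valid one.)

T ⇒ R ⇒ V , R ⇒ V , V ⇒ V , a ⇒ a , a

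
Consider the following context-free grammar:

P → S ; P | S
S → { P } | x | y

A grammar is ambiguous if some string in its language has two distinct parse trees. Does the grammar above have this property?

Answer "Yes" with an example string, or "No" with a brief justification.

No - the grammar is unambiguous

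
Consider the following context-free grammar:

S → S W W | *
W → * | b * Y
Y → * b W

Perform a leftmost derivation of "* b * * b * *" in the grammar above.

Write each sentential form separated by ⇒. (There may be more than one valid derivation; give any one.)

S ⇒ S W W ⇒ * W W ⇒ * b * Y W ⇒ * b * * b W W ⇒ * b * * b * W ⇒ * b * * b * *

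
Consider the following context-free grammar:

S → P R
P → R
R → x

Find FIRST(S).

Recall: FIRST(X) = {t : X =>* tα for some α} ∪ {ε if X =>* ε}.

We compute FIRST(S) using the standard algorithm.
FIRST(P) = {x}
FIRST(R) = {x}
FIRST(S) = {x}
Therefore, FIRST(S) = {x}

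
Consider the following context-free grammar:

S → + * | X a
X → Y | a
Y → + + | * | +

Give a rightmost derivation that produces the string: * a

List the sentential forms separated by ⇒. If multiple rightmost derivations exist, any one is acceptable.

S ⇒ X a ⇒ Y a ⇒ * a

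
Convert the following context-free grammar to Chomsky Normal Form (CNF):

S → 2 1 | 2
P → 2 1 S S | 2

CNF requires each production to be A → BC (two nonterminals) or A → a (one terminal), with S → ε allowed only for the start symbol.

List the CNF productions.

T2 → 2; T1 → 1; S → 2; P → 2; S → T2 T1; P → T2 X0; X0 → T1 X1; X1 → S S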